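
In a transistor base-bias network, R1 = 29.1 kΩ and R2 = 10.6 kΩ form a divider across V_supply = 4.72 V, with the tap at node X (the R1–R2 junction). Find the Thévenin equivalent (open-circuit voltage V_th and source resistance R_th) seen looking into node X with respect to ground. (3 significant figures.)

V_th is the unloaded tap voltage: V_supply · R2/(R1+R2) = 4.72 × 0.2670 = 1.260 V.
Looking into X with the source shorted: R_th = R1·R2/(R1+R2) = 29.10 × 10.6/39.70 = 7.770 kΩ.

V_th ≈ 1.26 V, R_th ≈ 7.77 kΩ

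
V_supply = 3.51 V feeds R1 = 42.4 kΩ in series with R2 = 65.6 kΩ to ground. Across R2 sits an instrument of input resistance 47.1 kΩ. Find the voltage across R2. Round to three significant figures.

V_out ≈ 1.38 V

R2 ‖ R_L = (65.6 × 47.1)/(65.6 + 47.1) = 27.42 kΩ.
Voltage divider with the loaded lower leg: V_out = 3.51 × 27.42/(42.4 + 27.42) = 3.51 × 0.3927 = 1.378 V.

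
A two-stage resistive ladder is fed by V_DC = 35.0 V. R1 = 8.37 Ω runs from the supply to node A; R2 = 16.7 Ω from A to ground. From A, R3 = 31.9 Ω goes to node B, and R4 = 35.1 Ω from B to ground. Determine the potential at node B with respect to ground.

Looking into the second stage from A: R3 + R4 = 67.00 Ω appears in parallel with R2.
Effective lower resistance at A: R2 ‖ 67.00 = 13.37 Ω.
So V_A = 35.0 × 0.6150 = 21.52 V.
Then the unloaded second divider: V_B = V_A × R4/(R3+R4) = 21.52 × 0.5239 = 11.28 V.

V_B ≈ 11.3 V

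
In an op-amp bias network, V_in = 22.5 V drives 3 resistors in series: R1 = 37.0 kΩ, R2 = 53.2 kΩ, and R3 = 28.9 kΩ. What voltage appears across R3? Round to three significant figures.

Series total: ΣR = 37.0 + 53.2 + 28.9 = 119.1 kΩ.
By the voltage-divider rule, V = 22.5 × 28.90/119.1 = 5.460 V.

V ≈ 5.46 V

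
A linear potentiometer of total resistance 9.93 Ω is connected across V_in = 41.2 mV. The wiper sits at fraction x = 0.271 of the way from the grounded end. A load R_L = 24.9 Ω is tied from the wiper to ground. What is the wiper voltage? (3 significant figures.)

V_out ≈ 10.3 mV

Lower segment x·R_p = 2.691 Ω; upper segment (1−x)·R_p = 7.239 Ω.
(x·R_p) ‖ R_L = 2.429 Ω.
V_out = 41.2 × 2.429/(7.239 + 2.429) = 10.35 mV.
(Unloaded: V_out = x·V_in = 11.2 mV.)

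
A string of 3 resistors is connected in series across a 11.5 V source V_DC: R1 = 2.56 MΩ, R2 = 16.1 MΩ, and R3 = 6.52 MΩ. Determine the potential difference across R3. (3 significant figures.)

ΣR = 2.56 + 16.1 + 6.52 = 25.18 MΩ.
By the voltage-divider rule, V = 11.5 × 6.520/25.18 = 2.978 V.

V ≈ 2.98 V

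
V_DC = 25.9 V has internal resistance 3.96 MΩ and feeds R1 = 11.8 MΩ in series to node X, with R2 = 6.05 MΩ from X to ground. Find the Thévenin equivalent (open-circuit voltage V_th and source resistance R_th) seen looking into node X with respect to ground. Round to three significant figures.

R1' = 3.96 + 11.8 = 15.76 MΩ (source resistance + R1).
Open-circuit (no load on X): V_th = V_DC · R2/(R1' + R2) = 25.9 × 6.05/(15.76 + 6.05) = 7.185 V.
Looking into X with the source shorted: R_th = R1'·R2/(R1'+R2) = 15.76 × 6.05/21.81 = 4.372 MΩ.

V_th ≈ 7.18 V, R_th ≈ 4.37 MΩ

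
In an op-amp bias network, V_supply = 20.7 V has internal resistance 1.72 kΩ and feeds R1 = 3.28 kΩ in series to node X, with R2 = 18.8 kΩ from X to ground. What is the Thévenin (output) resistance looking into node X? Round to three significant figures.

R_th ≈ 3.95 kΩ

R1' = 1.72 + 3.28 = 5.000 kΩ (source resistance + R1).
Zeroing V_supply shorts the top of R1' to ground, so R_th = R1' ‖ R2 = 3.950 kΩ.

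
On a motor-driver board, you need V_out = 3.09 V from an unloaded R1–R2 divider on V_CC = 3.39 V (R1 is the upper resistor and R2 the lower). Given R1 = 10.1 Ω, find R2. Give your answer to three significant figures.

Required fraction k = V_out/V_CC = 0.9115.
So R2 = R1 · V_out/(V_CC − V_out) = 10.1 × 3.09/(3.39 − 3.09) = 10.1 × 10.30 = 104.0 Ω.

R2 ≈ 104 Ω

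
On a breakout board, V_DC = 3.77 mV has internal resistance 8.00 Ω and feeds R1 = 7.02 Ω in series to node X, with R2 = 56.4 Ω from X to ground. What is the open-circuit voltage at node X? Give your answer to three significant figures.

V_th ≈ 2.98 mV

R1' = 8.00 + 7.02 = 15.02 Ω (source resistance + R1).
Open-circuit (no load on X): V_th = V_DC · R2/(R1' + R2) = 3.77 × 56.4/(15.02 + 56.4) = 2.977 mV.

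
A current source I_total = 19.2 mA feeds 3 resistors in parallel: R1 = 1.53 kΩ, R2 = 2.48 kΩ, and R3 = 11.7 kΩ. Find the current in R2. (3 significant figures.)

I ≈ 6.78 mA

Total conductance ΣG = 1/1.53 + 1/2.48 + 1/11.7 = 1.142 (units of 1/kΩ).
Current divider: I(R2) = I_total · G_k/ΣG = 19.2 × (0.4032/1.142) = 19.2 × 0.3530 = 6.778 mA.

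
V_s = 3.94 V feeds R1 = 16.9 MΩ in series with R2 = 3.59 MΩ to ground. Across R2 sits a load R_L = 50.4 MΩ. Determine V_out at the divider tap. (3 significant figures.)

First combine the lower leg with the load: R2 ‖ R_L = 3.351 MΩ.
Now apply the divider: V_out = 3.94 × 0.1655 = 0.6520 V.
(Unloaded it would be 0.690 V; the load pulls it down.)

V_out ≈ 0.652 V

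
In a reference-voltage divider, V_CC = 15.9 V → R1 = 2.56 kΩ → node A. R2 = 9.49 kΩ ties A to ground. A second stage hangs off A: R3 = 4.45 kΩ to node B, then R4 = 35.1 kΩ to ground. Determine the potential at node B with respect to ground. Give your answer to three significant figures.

Looking into the second stage from A: R3 + R4 = 39.55 kΩ appears in parallel with R2.
R2 ‖ (R3+R4) = 7.654 kΩ.
First divider: V_A = V_CC · 7.654/(2.56 + 7.654) = 11.91 V.
Stage 2 is unloaded, so V_B = V_A · R4/(R3+R4) = 11.91 × 35.1/39.55 = 10.57 V.

V_B ≈ 10.6 V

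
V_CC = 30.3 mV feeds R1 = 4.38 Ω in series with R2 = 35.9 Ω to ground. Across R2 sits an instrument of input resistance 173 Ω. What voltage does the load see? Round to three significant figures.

V_out ≈ 26.4 mV

First combine the lower leg with the load: R2 ‖ R_L = 29.73 Ω.
Now apply the divider: V_out = 30.3 × 0.8716 = 26.41 mV.
(Unloaded it would be 27.0 mV; the load pulls it down.)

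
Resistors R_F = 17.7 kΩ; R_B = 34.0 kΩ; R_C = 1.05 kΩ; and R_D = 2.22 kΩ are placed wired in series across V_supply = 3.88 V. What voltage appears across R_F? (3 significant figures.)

V ≈ 1.25 V

Total series resistance ΣR = 17.7 + 34.0 + 1.05 + 2.22 = 54.97 kΩ.
Voltage divider: V = V_supply · (17.70 / 54.97) = 3.88 × 0.3220 = 1.249 V.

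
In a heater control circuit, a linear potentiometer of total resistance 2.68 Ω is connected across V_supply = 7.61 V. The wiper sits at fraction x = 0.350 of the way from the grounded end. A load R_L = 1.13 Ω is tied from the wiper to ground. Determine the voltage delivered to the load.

Lower segment x·R_p = 0.9380 Ω; upper segment (1−x)·R_p = 1.742 Ω.
R_L loads the lower segment: effective lower R = 0.5125 Ω.
V_out = 7.61 × 0.5125/(1.742 + 0.5125) = 1.730 V.

V_out ≈ 1.73 V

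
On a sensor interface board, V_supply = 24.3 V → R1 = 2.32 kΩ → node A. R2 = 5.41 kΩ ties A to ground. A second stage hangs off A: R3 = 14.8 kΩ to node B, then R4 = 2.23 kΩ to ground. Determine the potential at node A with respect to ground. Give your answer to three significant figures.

Node A sees R2 in parallel with the series input of stage 2, R3 + R4 = 17.03 kΩ.
R2 ‖ (R3+R4) = 4.106 kΩ.
So V_A = 24.3 × 0.6390 = 15.53 V.

V_A ≈ 15.5 V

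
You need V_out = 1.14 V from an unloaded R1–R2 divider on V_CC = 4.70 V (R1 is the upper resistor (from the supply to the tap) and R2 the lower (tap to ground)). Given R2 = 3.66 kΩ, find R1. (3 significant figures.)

Required fraction k = V_out/V_CC = 0.2426.
Rearranging, R1 = R2·(1−k)/k = 3.66 × 3.123 = 11.43 kΩ.

R1 ≈ 11.4 kΩ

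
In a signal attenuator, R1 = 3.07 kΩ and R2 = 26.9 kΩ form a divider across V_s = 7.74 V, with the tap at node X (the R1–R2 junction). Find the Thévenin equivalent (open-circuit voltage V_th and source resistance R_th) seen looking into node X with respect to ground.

V_th is the unloaded tap voltage: V_s · R2/(R1+R2) = 7.74 × 0.8976 = 6.947 V.
Looking into X with the source shorted: R_th = R1·R2/(R1+R2) = 3.070 × 26.9/29.97 = 2.756 kΩ.

V_th ≈ 6.95 V, R_th ≈ 2.76 kΩ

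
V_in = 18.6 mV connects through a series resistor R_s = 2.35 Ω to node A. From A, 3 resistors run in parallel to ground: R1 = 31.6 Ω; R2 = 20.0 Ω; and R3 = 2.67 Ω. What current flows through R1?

I ≈ 0.284 mA

Equivalent of the parallel group: R_p = 2.192 Ω.
V_A by voltage divider: V_A = 18.6 × 2.192/(2.35 + 2.192) = 8.977 mV.
Branch current I = V_A/R1 = 8.977/31.6 = 0.2841 mA.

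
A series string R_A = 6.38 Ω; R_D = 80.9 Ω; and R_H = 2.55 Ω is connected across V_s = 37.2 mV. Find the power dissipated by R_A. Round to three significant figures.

P ≈ 1.09 µW

Series current I = V_s/ΣR = 37.2/89.83 = 0.4141 mA.
P(R_A) = I²·R_A = (0.4141)² × 6.38 = 1.094 µW.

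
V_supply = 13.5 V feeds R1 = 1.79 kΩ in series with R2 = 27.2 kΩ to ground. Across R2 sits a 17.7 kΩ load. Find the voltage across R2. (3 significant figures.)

First combine the lower leg with the load: R2 ‖ R_L = 10.72 kΩ.
Then V_out = V_supply · R2'/(R1 + R2') = 13.5 × 10.72/12.51 = 11.57 V.

V_out ≈ 11.6 V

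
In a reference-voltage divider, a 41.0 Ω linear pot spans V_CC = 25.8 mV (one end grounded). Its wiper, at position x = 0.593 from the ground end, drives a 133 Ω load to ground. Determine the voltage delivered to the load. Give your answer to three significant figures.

V_out ≈ 14.2 mV

Split the track: R_lower = x·R_p = 24.31 Ω, R_upper = (1−x)·R_p = 16.69 Ω.
(x·R_p) ‖ R_L = 20.56 Ω.
Loaded-divider output: V_out = 25.8 × 0.5519 = 14.24 mV.
(Unloaded: V_out = x·V_CC = 15.3 mV.)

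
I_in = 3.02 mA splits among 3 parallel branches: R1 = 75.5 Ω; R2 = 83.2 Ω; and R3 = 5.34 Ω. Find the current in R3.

I ≈ 2.66 mA

Conductances: ΣG = 1/75.5 + 1/83.2 + 1/5.34 = 0.2125 (1/Ω).
R3 takes the fraction G_k/ΣG = 0.1873/0.2125 = 0.8811, so I = 3.02 × 0.8811 = 2.661 mA.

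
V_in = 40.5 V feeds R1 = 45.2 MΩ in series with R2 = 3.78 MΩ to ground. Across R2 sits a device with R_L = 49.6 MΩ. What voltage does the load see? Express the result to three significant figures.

First combine the lower leg with the load: R2 ‖ R_L = 3.512 MΩ.
Then V_out = V_in · R2'/(R1 + R2') = 40.5 × 3.512/48.71 = 2.920 V.

V_out ≈ 2.92 V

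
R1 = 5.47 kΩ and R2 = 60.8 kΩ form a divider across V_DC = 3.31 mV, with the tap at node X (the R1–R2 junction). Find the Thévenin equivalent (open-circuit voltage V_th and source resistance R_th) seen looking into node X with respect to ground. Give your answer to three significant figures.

V_th is the unloaded tap voltage: V_DC · R2/(R1+R2) = 3.31 × 0.9175 = 3.037 mV.
Looking into X with the source shorted: R_th = R1·R2/(R1+R2) = 5.470 × 60.8/66.27 = 5.019 kΩ.

V_th ≈ 3.04 mV, R_th ≈ 5.02 kΩ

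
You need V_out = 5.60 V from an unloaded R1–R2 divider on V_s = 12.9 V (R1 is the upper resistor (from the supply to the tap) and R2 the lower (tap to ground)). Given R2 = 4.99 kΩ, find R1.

V_out/V_s = R2/(R1+R2) = 0.4341.
Rearranging, R1 = R2·(1−k)/k = 4.99 × 1.304 = 6.505 kΩ.

R1 ≈ 6.50 kΩ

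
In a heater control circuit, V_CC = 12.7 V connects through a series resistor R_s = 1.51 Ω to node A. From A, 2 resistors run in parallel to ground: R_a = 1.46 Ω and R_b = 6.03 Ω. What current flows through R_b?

I ≈ 0.922 A

Combine the parallel branches: R_p = (1/1.46 + 1/6.03)⁻¹ = 1.175 Ω.
V_A = 12.7 × 1.175/2.685 = 5.559 V.
Branch current I = V_A/R_b = 5.559/6.03 = 0.9219 A.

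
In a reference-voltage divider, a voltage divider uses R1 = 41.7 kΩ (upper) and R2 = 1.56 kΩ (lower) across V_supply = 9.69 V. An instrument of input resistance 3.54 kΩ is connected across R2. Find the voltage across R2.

R2 ‖ R_L = (1.56 × 3.54)/(1.56 + 3.54) = 1.083 kΩ.
Voltage divider with the loaded lower leg: V_out = 9.69 × 1.083/(41.7 + 1.083) = 9.69 × 0.02531 = 0.2453 V.

V_out ≈ 0.245 V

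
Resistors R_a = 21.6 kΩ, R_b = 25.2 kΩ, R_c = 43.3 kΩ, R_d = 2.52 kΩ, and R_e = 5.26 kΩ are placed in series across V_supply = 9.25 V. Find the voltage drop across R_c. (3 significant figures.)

Total series resistance ΣR = 21.6 + 25.2 + 43.3 + 2.52 + 5.26 = 97.88 kΩ.
Voltage divider: V = V_supply · (43.30 / 97.88) = 9.25 × 0.4424 = 4.092 V.

V ≈ 4.09 V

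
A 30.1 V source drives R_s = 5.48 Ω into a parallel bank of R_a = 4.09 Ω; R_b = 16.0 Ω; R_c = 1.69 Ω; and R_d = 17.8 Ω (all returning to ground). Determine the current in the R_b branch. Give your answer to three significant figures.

I ≈ 0.302 A

Equivalent of the parallel group: R_p = 1.047 Ω.
V_A by voltage divider: V_A = 30.1 × 1.047/(5.48 + 1.047) = 4.829 V.
I(R_b) = V_A / R_b = 4.829/16.0 = 0.3018 A.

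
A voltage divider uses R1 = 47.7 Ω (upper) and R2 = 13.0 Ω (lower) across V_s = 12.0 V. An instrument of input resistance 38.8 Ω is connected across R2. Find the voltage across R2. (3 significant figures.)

V_out ≈ 2.03 V

The load sits in parallel with R2, giving an effective lower resistance R2' = R2·R_L/(R2+R_L) = 9.737 Ω.
Then V_out = V_s · R2'/(R1 + R2') = 12.0 × 9.737/57.44 = 2.034 V.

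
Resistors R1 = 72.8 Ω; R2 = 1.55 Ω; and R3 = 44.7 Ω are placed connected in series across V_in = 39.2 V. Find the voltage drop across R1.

Total series resistance ΣR = 72.8 + 1.55 + 44.7 = 119.0 Ω.
V = V_in · R/ΣR = 39.2 × 0.6115 = 23.97 V.

V ≈ 24.0 V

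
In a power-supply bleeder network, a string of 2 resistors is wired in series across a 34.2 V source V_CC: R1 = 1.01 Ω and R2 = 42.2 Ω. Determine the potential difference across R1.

Series total: ΣR = 1.01 + 42.2 = 43.21 Ω.
Voltage divider: V = V_CC · (1.010 / 43.21) = 34.2 × 0.02337 = 0.7994 V.

V ≈ 0.799 V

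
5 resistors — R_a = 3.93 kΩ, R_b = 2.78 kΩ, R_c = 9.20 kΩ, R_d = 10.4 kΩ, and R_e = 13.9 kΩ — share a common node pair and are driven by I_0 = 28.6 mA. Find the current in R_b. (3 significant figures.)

ΣG = 1/3.93 + 1/2.78 + 1/9.20 + 1/10.4 + 1/13.9 = 0.8910.
R_b takes the fraction G_k/ΣG = 0.3597/0.8910 = 0.4037, so I = 28.6 × 0.4037 = 11.55 mA.

I ≈ 11.5 mA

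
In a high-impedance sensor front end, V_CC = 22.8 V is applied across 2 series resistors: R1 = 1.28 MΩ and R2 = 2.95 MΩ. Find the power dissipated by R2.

The common current is I = 22.8/4.230 = 5.390 µA.
P = I²R = 29.05 × 2.95 = 85.71 µW.

P ≈ 85.7 µW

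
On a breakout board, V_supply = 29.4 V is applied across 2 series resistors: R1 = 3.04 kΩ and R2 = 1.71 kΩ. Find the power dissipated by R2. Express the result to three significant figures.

P ≈ 65.5 mW

ΣR = 4.750 kΩ → I = 29.4/4.750 = 6.189 mA.
P(R2) = I²·R2 = (6.189)² × 1.71 = 65.51 mW.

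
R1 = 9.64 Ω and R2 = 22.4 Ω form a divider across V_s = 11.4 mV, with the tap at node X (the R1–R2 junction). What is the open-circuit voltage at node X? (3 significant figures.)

V_th ≈ 7.97 mV

Open-circuit (no load on X): V_th = V_s · R2/(R1 + R2) = 11.4 × 22.4/(9.640 + 22.4) = 7.970 mV.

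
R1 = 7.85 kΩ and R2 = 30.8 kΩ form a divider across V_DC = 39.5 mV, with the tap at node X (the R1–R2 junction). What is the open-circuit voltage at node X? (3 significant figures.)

With X open, the divider is unloaded: V_th = 39.5 × 30.8/38.65 = 31.48 mV.

V_th ≈ 31.5 mV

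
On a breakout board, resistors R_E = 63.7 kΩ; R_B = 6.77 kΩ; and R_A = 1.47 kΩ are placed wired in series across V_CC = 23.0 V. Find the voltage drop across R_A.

V ≈ 0.470 V

Total series resistance ΣR = 63.7 + 6.77 + 1.47 = 71.94 kΩ.
By the voltage-divider rule, V = 23.0 × 1.470/71.94 = 0.4700 V.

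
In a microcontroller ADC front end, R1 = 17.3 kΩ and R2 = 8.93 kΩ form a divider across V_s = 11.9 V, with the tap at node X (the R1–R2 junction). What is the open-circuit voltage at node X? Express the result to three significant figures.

With X open, the divider is unloaded: V_th = 11.9 × 8.93/26.23 = 4.051 V.

V_th ≈ 4.05 V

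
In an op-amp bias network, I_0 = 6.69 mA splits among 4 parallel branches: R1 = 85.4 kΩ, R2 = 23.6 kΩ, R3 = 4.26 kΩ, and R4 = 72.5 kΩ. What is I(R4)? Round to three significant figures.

ΣG = 1/85.4 + 1/23.6 + 1/4.26 + 1/72.5 = 0.3026.
By the current-divider rule, I = I_0 · G_k/ΣG = 6.69 × 0.04558 = 0.3049 mA.

I ≈ 0.305 mA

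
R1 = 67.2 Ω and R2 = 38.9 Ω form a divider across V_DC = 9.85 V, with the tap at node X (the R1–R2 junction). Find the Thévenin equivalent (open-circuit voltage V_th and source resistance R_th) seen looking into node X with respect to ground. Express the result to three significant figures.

V_th ≈ 3.61 V, R_th ≈ 24.6 Ω

With X open, the divider is unloaded: V_th = 9.85 × 38.9/106.1 = 3.611 V.
With V_DC suppressed (replaced by a short), R_th = R1 ‖ R2 = (67.20 × 38.9)/(67.20 + 38.9) = 24.64 Ω.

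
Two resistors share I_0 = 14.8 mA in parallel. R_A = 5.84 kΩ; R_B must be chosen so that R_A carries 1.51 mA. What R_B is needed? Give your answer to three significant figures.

R_B ≈ 0.664 kΩ

Two-branch current divider: I_A = I_0 · R_B/(R_A + R_B).
With f = 0.1020, R_B = R_A · f/(1−f) = 5.84 × 0.1136 = 0.6635 kΩ.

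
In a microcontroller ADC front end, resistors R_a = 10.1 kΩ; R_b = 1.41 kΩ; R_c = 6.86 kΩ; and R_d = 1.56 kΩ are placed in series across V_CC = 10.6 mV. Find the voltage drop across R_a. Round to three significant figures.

ΣR = 10.1 + 1.41 + 6.86 + 1.56 = 19.93 kΩ.
Voltage divider: V = V_CC · (10.10 / 19.93) = 10.6 × 0.5068 = 5.372 mV.

V ≈ 5.37 mV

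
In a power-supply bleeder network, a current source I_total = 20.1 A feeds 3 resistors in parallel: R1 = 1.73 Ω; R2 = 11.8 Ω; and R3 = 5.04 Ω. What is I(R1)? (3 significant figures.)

I ≈ 13.5 A

Conductances: ΣG = 1/1.73 + 1/11.8 + 1/5.04 = 0.8612 (1/Ω).
Current divider: I(R1) = I_total · G_k/ΣG = 20.1 × (0.5780/0.8612) = 20.1 × 0.6712 = 13.49 A.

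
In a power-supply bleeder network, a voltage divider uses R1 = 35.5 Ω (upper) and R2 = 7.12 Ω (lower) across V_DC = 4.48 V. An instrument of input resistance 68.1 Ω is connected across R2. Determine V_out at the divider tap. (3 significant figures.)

The load sits in parallel with R2, giving an effective lower resistance R2' = R2·R_L/(R2+R_L) = 6.446 Ω.
Now apply the divider: V_out = 4.48 × 0.1537 = 0.6885 V.

V_out ≈ 0.688 V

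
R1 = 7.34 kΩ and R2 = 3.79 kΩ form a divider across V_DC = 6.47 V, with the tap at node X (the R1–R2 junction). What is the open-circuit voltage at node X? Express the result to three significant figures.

Open-circuit (no load on X): V_th = V_DC · R2/(R1 + R2) = 6.47 × 3.79/(7.340 + 3.79) = 2.203 V.

V_th ≈ 2.20 V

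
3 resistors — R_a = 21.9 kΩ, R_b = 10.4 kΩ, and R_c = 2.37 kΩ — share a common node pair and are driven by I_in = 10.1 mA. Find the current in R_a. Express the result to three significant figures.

Total conductance ΣG = 1/21.9 + 1/10.4 + 1/2.37 = 0.5638 (units of 1/kΩ).
By the current-divider rule, I = I_in · G_k/ΣG = 10.1 × 0.08100 = 0.8181 mA.

I ≈ 0.818 mA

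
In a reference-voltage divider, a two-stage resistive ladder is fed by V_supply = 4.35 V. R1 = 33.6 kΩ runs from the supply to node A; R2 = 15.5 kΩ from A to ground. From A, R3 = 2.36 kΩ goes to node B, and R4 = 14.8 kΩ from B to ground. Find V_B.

Node A sees R2 in parallel with the series input of stage 2, R3 + R4 = 17.16 kΩ.
R2 ‖ (R3+R4) = 8.144 kΩ.
So V_A = 4.35 × 0.1951 = 0.8487 V.
Then the unloaded second divider: V_B = V_A × R4/(R3+R4) = 0.8487 × 0.8625 = 0.7319 V.

V_B ≈ 0.732 V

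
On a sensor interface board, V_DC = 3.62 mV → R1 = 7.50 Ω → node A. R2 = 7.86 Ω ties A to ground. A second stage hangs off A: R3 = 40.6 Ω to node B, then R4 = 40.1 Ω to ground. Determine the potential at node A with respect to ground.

V_A ≈ 1.77 mV

Node A sees R2 in parallel with the series input of stage 2, R3 + R4 = 80.70 Ω.
Effective lower resistance at A: R2 ‖ 80.70 = 7.162 Ω.
V_A = 3.62 × 7.162/(7.50 + 7.162) = 1.768 mV.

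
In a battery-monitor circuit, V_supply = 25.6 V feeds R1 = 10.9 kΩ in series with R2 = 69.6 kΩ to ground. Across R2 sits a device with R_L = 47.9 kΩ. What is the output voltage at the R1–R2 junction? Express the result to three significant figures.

First combine the lower leg with the load: R2 ‖ R_L = 28.37 kΩ.
Now apply the divider: V_out = 25.6 × 0.7225 = 18.49 V.

V_out ≈ 18.5 V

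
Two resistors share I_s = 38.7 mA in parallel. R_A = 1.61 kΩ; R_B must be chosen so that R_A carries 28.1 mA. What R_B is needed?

In a two-way split, I_A/I_s = R_B/(R_A + R_B).
28.1/38.7 = R_B/(R_A + R_B) → R_B = R_A · (0.7261)/(1 − 0.7261) = 1.61 × 2.651 = 4.268 kΩ.

R_B ≈ 4.27 kΩ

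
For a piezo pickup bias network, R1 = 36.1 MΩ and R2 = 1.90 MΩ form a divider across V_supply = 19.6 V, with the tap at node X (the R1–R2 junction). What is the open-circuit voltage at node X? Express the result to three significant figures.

With X open, the divider is unloaded: V_th = 19.6 × 1.90/38.00 = 0.9800 V.

V_th ≈ 0.980 V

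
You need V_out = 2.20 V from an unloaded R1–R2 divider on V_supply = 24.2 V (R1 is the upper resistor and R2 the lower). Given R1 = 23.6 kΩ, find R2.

R2 ≈ 2.36 kΩ

The divider ratio is R2/(R1+R2) = 2.20/24.2 = 0.09091.
Rearranging, R2 = R1·k/(1−k) = 23.6 × 0.1000 = 2.360 kΩ.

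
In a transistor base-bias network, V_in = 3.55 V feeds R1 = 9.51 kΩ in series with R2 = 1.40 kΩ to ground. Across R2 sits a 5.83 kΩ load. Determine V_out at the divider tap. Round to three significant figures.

The load sits in parallel with R2, giving an effective lower resistance R2' = R2·R_L/(R2+R_L) = 1.129 kΩ.
Voltage divider with the loaded lower leg: V_out = 3.55 × 1.129/(9.51 + 1.129) = 3.55 × 0.1061 = 0.3767 V.

V_out ≈ 0.377 V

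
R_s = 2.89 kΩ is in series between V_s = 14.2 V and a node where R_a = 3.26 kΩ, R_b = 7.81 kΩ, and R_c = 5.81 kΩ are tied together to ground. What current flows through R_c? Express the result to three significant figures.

Equivalent of the parallel group: R_p = 1.648 kΩ.
V_A = 14.2 × 1.648/4.538 = 5.156 V.
Branch current I = V_A/R_c = 5.156/5.81 = 0.8875 mA.
(Check via current divider: I_total = 3.129 mA; share G_k/ΣG = 0.2836 → same result.)

I ≈ 0.887 mA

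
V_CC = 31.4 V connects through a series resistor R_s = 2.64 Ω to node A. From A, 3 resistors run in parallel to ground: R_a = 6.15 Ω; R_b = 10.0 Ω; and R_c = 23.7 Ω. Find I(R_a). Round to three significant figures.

I ≈ 2.83 A

Equivalent of the parallel group: R_p = 3.281 Ω.
Node voltage V_A = V_CC · R_p/(R_s + R_p) = 31.4 × 0.5541 = 17.40 V.
Branch current I = V_A/R_a = 17.40/6.15 = 2.829 A.
(Check via current divider: I_total = 5.303 A; share G_k/ΣG = 0.5335 → same result.)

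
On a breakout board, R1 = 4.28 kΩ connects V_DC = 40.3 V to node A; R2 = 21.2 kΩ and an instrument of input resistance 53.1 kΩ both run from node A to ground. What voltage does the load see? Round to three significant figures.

R2 ‖ R_L = (21.2 × 53.1)/(21.2 + 53.1) = 15.15 kΩ.
Then V_out = V_DC · R2'/(R1 + R2') = 40.3 × 15.15/19.43 = 31.42 V.

V_out ≈ 31.4 V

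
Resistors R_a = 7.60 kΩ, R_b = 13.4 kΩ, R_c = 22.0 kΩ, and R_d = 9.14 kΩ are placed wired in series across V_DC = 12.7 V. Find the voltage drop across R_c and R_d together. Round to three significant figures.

V ≈ 7.58 V

Series total: ΣR = 7.60 + 13.4 + 22.0 + 9.14 = 52.14 kΩ.
R_{R_c..R_d} = 22.0 + 9.14 = 31.14 kΩ.
By the voltage-divider rule, V = 12.7 × 31.14/52.14 = 7.585 V.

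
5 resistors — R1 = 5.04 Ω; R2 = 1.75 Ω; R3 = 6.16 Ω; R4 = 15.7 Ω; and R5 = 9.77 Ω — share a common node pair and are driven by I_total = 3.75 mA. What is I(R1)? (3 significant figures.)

I ≈ 0.677 mA

ΣG = 1/5.04 + 1/1.75 + 1/6.16 + 1/15.7 + 1/9.77 = 1.098.
Current divider: I(R1) = I_total · G_k/ΣG = 3.75 × (0.1984/1.098) = 3.75 × 0.1807 = 0.6775 mA.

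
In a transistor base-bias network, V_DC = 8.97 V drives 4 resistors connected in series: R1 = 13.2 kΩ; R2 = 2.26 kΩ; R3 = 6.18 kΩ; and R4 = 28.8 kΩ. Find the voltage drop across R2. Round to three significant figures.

Series total: ΣR = 13.2 + 2.26 + 6.18 + 28.8 = 50.44 kΩ.
Voltage divider: V = V_DC · (2.260 / 50.44) = 8.97 × 0.04481 = 0.4019 V.

V ≈ 0.402 V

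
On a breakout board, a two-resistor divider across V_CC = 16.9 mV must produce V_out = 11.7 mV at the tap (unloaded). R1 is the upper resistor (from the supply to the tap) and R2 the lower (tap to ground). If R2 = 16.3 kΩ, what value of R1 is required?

R1 ≈ 7.24 kΩ

V_out/V_CC = R2/(R1+R2) = 0.6923.
R1 = R2·(1/k − 1) = 16.3 × 0.4444 = 7.244 kΩ.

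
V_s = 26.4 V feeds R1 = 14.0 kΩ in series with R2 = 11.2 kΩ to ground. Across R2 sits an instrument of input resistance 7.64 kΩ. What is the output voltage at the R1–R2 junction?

V_out ≈ 6.47 V

R2 ‖ R_L = (11.2 × 7.64)/(11.2 + 7.64) = 4.542 kΩ.
Then V_out = V_s · R2'/(R1 + R2') = 26.4 × 4.542/18.54 = 6.467 V.
(Unloaded it would be 11.7 V; the load pulls it down.)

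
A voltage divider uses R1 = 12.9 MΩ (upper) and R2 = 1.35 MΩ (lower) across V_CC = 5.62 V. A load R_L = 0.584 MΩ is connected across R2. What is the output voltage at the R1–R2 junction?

First combine the lower leg with the load: R2 ‖ R_L = 0.4077 MΩ.
Voltage divider with the loaded lower leg: V_out = 5.62 × 0.4077/(12.9 + 0.4077) = 5.62 × 0.03063 = 0.1722 V.
(Unloaded it would be 0.532 V; the load pulls it down.)

V_out ≈ 0.172 V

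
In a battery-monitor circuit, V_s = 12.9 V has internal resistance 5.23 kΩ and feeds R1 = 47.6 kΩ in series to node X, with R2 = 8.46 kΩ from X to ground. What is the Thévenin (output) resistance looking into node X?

R_th ≈ 7.29 kΩ

R1' = 5.23 + 47.6 = 52.83 kΩ (source resistance + R1).
Looking into X with the source shorted: R_th = R1'·R2/(R1'+R2) = 52.83 × 8.46/61.29 = 7.292 kΩ.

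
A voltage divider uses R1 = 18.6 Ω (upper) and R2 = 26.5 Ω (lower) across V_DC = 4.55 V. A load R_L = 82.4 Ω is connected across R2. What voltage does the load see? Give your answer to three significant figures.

The load sits in parallel with R2, giving an effective lower resistance R2' = R2·R_L/(R2+R_L) = 20.05 Ω.
Now apply the divider: V_out = 4.55 × 0.5188 = 2.360 V.

V_out ≈ 2.36 V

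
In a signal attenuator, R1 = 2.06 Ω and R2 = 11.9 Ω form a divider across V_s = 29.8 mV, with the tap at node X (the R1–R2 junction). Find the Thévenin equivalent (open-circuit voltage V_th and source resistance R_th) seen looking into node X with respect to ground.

V_th is the unloaded tap voltage: V_s · R2/(R1+R2) = 29.8 × 0.8524 = 25.40 mV.
With V_s suppressed (replaced by a short), R_th = R1 ‖ R2 = (2.060 × 11.9)/(2.060 + 11.9) = 1.756 Ω.

V_th ≈ 25.4 mV, R_th ≈ 1.76 Ω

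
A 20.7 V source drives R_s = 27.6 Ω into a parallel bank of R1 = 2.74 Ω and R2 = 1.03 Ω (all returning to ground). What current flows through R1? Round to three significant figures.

I ≈ 0.199 A

Equivalent of the parallel group: R_p = 0.7486 Ω.
V_A by voltage divider: V_A = 20.7 × 0.7486/(27.6 + 0.7486) = 0.5466 V.
I(R1) = V_A / R1 = 0.5466/2.74 = 0.1995 A.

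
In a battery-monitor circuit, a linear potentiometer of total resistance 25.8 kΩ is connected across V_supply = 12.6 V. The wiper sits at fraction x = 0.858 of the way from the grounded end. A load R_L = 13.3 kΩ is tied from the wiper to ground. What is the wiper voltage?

Split the track: R_lower = x·R_p = 22.14 kΩ, R_upper = (1−x)·R_p = 3.664 kΩ.
(x·R_p) ‖ R_L = 8.308 kΩ.
Loaded-divider output: V_out = 12.6 × 0.6940 = 8.744 V.

V_out ≈ 8.74 V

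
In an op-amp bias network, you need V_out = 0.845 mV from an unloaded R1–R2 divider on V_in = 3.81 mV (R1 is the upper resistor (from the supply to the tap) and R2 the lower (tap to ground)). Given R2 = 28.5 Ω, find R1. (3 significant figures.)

R1 ≈ 100 Ω

The divider ratio is R2/(R1+R2) = 0.845/3.81 = 0.2218.
So R1 = R2 · (V_in/V_out − 1) = 28.5 × (3.81/0.845 − 1) = 28.5 × 3.509 = 100.0 Ω.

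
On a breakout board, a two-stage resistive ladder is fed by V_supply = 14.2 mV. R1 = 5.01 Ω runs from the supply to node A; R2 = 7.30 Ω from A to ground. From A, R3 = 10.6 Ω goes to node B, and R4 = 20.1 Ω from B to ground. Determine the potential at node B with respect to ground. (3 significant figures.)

V_B ≈ 5.03 mV

Looking into the second stage from A: R3 + R4 = 30.70 Ω appears in parallel with R2.
Effective lower resistance at A: R2 ‖ 30.70 = 5.898 Ω.
First divider: V_A = V_supply · 5.898/(5.01 + 5.898) = 7.678 mV.
V_B = V_A × 0.6547 = 5.027 mV.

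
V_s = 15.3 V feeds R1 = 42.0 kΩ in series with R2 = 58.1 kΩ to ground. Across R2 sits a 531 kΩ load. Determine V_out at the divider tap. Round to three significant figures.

First combine the lower leg with the load: R2 ‖ R_L = 52.37 kΩ.
Voltage divider with the loaded lower leg: V_out = 15.3 × 52.37/(42.0 + 52.37) = 15.3 × 0.5549 = 8.491 V.

V_out ≈ 8.49 V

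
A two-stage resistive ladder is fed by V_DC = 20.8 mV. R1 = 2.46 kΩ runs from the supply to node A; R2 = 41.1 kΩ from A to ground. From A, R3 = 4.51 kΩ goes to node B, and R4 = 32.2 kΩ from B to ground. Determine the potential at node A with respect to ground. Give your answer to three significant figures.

Node A sees R2 in parallel with the series input of stage 2, R3 + R4 = 36.71 kΩ.
R2 ‖ (R3+R4) = 19.39 kΩ.
First divider: V_A = V_DC · 19.39/(2.46 + 19.39) = 18.46 mV.

V_A ≈ 18.5 mV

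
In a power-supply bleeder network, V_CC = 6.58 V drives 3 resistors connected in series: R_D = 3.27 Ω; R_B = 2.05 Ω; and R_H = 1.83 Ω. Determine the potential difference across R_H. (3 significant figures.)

V ≈ 1.68 V

ΣR = 3.27 + 2.05 + 1.83 = 7.150 Ω.
V = V_CC · R/ΣR = 6.58 × 0.2559 = 1.684 V.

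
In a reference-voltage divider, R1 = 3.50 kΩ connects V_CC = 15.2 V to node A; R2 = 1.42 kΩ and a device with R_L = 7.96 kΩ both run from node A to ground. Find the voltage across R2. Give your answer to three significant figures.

V_out ≈ 3.89 V

The load sits in parallel with R2, giving an effective lower resistance R2' = R2·R_L/(R2+R_L) = 1.205 kΩ.
Then V_out = V_CC · R2'/(R1 + R2') = 15.2 × 1.205/4.705 = 3.893 V.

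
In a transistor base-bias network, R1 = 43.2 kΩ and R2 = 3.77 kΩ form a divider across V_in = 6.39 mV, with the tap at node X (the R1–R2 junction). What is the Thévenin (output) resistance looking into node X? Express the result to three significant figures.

With V_in suppressed (replaced by a short), R_th = R1 ‖ R2 = (43.20 × 3.77)/(43.20 + 3.77) = 3.467 kΩ.

R_th ≈ 3.47 kΩ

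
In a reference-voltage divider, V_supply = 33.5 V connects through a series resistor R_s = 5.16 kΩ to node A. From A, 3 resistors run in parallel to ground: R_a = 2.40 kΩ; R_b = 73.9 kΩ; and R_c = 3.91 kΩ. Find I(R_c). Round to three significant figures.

Combine the parallel branches: R_p = (1/2.40 + 1/73.9 + 1/3.91)⁻¹ = 1.458 kΩ.
Node voltage V_A = V_supply · R_p/(R_s + R_p) = 33.5 × 0.2203 = 7.380 V.
I(R_c) = V_A / R_c = 7.380/3.91 = 1.887 mA.

I ≈ 1.89 mA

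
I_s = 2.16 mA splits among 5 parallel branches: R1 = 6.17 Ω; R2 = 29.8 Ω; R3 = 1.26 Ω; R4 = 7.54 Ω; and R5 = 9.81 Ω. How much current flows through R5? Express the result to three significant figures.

I ≈ 0.180 mA

Total conductance ΣG = 1/6.17 + 1/29.8 + 1/1.26 + 1/7.54 + 1/9.81 = 1.224 (units of 1/Ω).
R5 takes the fraction G_k/ΣG = 0.1019/1.224 = 0.08329, so I = 2.16 × 0.08329 = 0.1799 mA.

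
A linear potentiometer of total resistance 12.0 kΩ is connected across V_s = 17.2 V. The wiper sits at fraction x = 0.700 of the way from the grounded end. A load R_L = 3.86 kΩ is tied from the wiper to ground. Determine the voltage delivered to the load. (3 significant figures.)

Lower segment x·R_p = 8.400 kΩ; upper segment (1−x)·R_p = 3.600 kΩ.
Lower segment in parallel with the load: 8.400 ‖ 3.86 = 2.645 kΩ.
V_out = 17.2 × 2.645/(3.600 + 2.645) = 7.284 V.

V_out ≈ 7.28 V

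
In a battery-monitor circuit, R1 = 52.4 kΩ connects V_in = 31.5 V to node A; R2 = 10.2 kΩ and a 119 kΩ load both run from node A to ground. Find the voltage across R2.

V_out ≈ 4.79 V

First combine the lower leg with the load: R2 ‖ R_L = 9.395 kΩ.
Voltage divider with the loaded lower leg: V_out = 31.5 × 9.395/(52.4 + 9.395) = 31.5 × 0.1520 = 4.789 V.
(Unloaded it would be 5.13 V; the load pulls it down.)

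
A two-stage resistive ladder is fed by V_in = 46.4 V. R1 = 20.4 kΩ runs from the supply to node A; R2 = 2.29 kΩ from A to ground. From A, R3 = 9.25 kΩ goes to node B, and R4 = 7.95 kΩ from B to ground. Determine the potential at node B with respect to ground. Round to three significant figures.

Looking into the second stage from A: R3 + R4 = 17.20 kΩ appears in parallel with R2.
Effective lower resistance at A: R2 ‖ 17.20 = 2.021 kΩ.
First divider: V_A = V_in · 2.021/(20.4 + 2.021) = 4.182 V.
Stage 2 is unloaded, so V_B = V_A · R4/(R3+R4) = 4.182 × 7.95/17.20 = 1.933 V.

V_B ≈ 1.93 V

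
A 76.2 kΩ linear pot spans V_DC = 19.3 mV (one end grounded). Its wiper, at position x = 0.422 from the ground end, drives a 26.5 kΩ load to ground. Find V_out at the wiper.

V_out ≈ 4.79 mV

The pot divides into 44.04 kΩ above the wiper and 32.16 kΩ below.
(x·R_p) ‖ R_L = 14.53 kΩ.
Then V_out = V_DC · 14.53/(44.04 + 14.53) = 4.787 mV.
(Unloaded: V_out = x·V_DC = 8.14 mV.)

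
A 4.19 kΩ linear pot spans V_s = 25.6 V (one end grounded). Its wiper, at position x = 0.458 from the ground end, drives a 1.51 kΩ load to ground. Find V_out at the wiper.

V_out ≈ 6.94 V

Split the track: R_lower = x·R_p = 1.919 kΩ, R_upper = (1−x)·R_p = 2.271 kΩ.
(x·R_p) ‖ R_L = 0.8451 kΩ.
Then V_out = V_s · 0.8451/(2.271 + 0.8451) = 6.943 V.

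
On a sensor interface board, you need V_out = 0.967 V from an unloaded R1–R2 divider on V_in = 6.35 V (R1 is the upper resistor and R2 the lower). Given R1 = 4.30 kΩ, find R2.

R2 ≈ 0.772 kΩ

The divider ratio is R2/(R1+R2) = 0.967/6.35 = 0.1523.
R2 = R1 · 0.1523/(1 − 0.1523) = 0.7725 kΩ.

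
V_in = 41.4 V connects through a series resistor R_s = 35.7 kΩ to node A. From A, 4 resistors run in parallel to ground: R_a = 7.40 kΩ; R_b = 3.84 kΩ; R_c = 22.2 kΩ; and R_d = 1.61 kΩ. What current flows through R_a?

Combine the parallel branches: R_p = (1/7.40 + 1/3.84 + 1/22.2 + 1/1.61)⁻¹ = 0.9419 kΩ.
V_A = 41.4 × 0.9419/36.64 = 1.064 V.
Branch current I = V_A/R_a = 1.064/7.40 = 0.1438 mA.

I ≈ 0.144 mA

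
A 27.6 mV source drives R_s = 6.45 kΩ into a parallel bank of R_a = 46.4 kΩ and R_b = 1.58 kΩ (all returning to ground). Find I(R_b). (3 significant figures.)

Equivalent of the parallel group: R_p = 1.528 kΩ.
V_A = 27.6 × 1.528/7.978 = 5.286 mV.
Branch current I = V_A/R_b = 5.286/1.58 = 3.346 µA.

I ≈ 3.35 µA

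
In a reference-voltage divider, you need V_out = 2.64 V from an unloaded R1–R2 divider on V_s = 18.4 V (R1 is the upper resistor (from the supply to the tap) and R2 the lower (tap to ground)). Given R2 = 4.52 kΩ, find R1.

R1 ≈ 27.0 kΩ

V_out/V_s = R2/(R1+R2) = 0.1435.
So R1 = R2 · (V_s/V_out − 1) = 4.52 × (18.4/2.64 − 1) = 4.52 × 5.970 = 26.98 kΩ.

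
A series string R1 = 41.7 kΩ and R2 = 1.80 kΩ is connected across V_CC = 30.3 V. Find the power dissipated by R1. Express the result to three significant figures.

P ≈ 20.2 mW

Series current I = V_CC/ΣR = 30.3/43.50 = 0.6966 mA.
V(R1) = I·R = 29.05 V; P = V·I = 29.05 × 0.6966 = 20.23 mW.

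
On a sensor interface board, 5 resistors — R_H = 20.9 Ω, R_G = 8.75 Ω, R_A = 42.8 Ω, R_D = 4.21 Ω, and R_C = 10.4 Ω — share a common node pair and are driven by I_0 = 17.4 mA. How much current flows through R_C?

Total conductance ΣG = 1/20.9 + 1/8.75 + 1/42.8 + 1/4.21 + 1/10.4 = 0.5192 (units of 1/Ω).
R_C takes the fraction G_k/ΣG = 0.09615/0.5192 = 0.1852, so I = 17.4 × 0.1852 = 3.223 mA.

I ≈ 3.22 mA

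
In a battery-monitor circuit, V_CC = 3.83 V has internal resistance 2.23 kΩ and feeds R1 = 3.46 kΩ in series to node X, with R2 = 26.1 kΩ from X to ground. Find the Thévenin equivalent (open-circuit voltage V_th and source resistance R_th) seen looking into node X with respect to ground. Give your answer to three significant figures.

V_th ≈ 3.14 V, R_th ≈ 4.67 kΩ

R1' = 2.23 + 3.46 = 5.690 kΩ (source resistance + R1).
V_th is the unloaded tap voltage: V_CC · R2/(R1'+R2) = 3.83 × 0.8210 = 3.144 V.
Zeroing V_CC shorts the top of R1' to ground, so R_th = R1' ‖ R2 = 4.672 kΩ.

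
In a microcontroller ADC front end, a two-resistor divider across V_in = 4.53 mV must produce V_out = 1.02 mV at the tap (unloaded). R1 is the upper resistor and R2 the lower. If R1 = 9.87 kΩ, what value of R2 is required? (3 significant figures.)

Required fraction k = V_out/V_in = 0.2252.
So R2 = R1 · V_out/(V_in − V_out) = 9.87 × 1.02/(4.53 − 1.02) = 9.87 × 0.2906 = 2.868 kΩ.

R2 ≈ 2.87 kΩ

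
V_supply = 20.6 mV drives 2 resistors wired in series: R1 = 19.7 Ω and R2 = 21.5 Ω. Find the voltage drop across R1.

V ≈ 9.85 mV

ΣR = 19.7 + 21.5 = 41.20 Ω.
V = V_supply · R/ΣR = 20.6 × 0.4782 = 9.850 mV.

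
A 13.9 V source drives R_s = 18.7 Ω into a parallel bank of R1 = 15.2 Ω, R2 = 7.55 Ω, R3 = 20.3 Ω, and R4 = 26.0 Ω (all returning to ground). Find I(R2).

I ≈ 0.290 A

Equivalent of the parallel group: R_p = 3.497 Ω.
Node voltage V_A = V_CC · R_p/(R_s + R_p) = 13.9 × 0.1575 = 2.190 V.
Branch current I = V_A/R2 = 2.190/7.55 = 0.2900 A.
(Check via current divider: I_total = 0.6262 A; share G_k/ΣG = 0.4632 → same result.)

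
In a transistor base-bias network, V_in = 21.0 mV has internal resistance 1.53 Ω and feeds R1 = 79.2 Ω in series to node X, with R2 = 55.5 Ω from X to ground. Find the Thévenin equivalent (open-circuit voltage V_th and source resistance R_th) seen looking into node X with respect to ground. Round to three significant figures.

R1' = 1.53 + 79.2 = 80.73 Ω (source resistance + R1).
With X open, the divider is unloaded: V_th = 21.0 × 55.5/136.2 = 8.555 mV.
Zeroing V_in shorts the top of R1' to ground, so R_th = R1' ‖ R2 = 32.89 Ω.

V_th ≈ 8.56 mV, R_th ≈ 32.9 Ω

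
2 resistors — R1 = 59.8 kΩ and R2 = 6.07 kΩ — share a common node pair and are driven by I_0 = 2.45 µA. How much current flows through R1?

For two parallel branches, I_k = I_0 · (other R)/(sum of R).
I(R1) = 2.45 × 6.07/(59.8 + 6.07) = 2.45 × 0.09215 = 0.2258 µA.

I ≈ 0.226 µA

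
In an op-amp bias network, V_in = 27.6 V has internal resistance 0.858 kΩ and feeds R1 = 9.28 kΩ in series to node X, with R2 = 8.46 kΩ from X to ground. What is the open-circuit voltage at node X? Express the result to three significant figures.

V_th ≈ 12.6 V

R1' = 0.858 + 9.28 = 10.14 kΩ (source resistance + R1).
With X open, the divider is unloaded: V_th = 27.6 × 8.46/18.60 = 12.55 V.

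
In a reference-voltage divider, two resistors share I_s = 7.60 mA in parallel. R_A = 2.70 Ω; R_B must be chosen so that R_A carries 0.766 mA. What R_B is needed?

Two-branch current divider: I_A = I_s · R_B/(R_A + R_B).
0.766/7.60 = R_B/(R_A + R_B) → R_B = R_A · (0.1008)/(1 − 0.1008) = 2.70 × 0.1121 = 0.3026 Ω.

R_B ≈ 0.303 Ω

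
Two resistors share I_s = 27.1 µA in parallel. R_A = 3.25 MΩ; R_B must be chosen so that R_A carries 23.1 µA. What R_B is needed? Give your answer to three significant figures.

R_B ≈ 18.8 MΩ

In a two-way split, I_A/I_s = R_B/(R_A + R_B).
23.1/27.1 = R_B/(R_A + R_B) → R_B = R_A · (0.8524)/(1 − 0.8524) = 3.25 × 5.775 = 18.77 MΩ.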